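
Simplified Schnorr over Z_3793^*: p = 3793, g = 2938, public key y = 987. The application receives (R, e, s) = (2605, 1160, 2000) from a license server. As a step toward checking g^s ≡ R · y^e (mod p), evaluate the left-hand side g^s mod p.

2938^2 = 8631844 ≡ 2769
2938^4 ≡ 2769^2 = 7667361 ≡ 1708
2938^8 ≡ 1708^2 = 2917264 ≡ 447
2938^16 ≡ 447^2 = 199809 ≡ 2573
2938^32 ≡ 2573^2 = 6620329 ≡ 1544
2938^64 ≡ 1544^2 = 2383936 ≡ 1932
2938^128 ≡ 1932^2 = 3732624 ≡ 312
2938^256 ≡ 312^2 = 97344 ≡ 2519
2938^512 ≡ 2519^2 = 6345361 ≡ 3465
2938^1024 ≡ 3465^2 = 12006225 ≡ 1380
2000 = 1024 + 512 + 256 + 128 + 64 + 16, so 2938^2000 ≡ 1380·3465·2519·312·1932·2573 ≡ 1977 (mod 3793)

1977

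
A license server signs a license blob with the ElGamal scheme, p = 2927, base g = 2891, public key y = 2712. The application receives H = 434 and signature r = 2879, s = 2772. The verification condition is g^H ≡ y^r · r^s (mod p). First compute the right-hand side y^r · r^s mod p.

1710

2712^2 = 7354944 ≡ 2320
2712^4 ≡ 2320^2 = 5382400 ≡ 2574
2712^8 ≡ 2574^2 = 6625476 ≡ 1675
2712^16 ≡ 1675^2 = 2805625 ≡ 1559
2712^32 ≡ 1559^2 = 2430481 ≡ 1071
2712^64 ≡ 1071^2 = 1147041 ≡ 2584
2712^128 ≡ 2584^2 = 6677056 ≡ 569
2712^256 ≡ 569^2 = 323761 ≡ 1791
2712^512 ≡ 1791^2 = 3207681 ≡ 2616
2712^1024 ≡ 2616^2 = 6843456 ≡ 130
2712^2048 ≡ 130^2 = 16900 ≡ 2265
2879 = 2048 + 512 + 256 + 32 + 16 + 8 + 4 + 2 + 1, so 2712^2879 ≡ 2265·2616·1791·1071·1559·1675·2574·2320·2712 ≡ 286 (mod 2927)
2879^2 = 8288641 ≡ 2304
2879^4 ≡ 2304^2 = 5308416 ≡ 1765
2879^8 ≡ 1765^2 = 3115225 ≡ 897
2879^16 ≡ 897^2 = 804609 ≡ 2611
2879^32 ≡ 2611^2 = 6817321 ≡ 338
2879^64 ≡ 338^2 = 114244 ≡ 91
2879^128 ≡ 91^2 = 8281 ≡ 2427
2879^256 ≡ 2427^2 = 5890329 ≡ 1205
2879^512 ≡ 1205^2 = 1452025 ≡ 233
2879^1024 ≡ 233^2 = 54289 ≡ 1603
2879^2048 ≡ 1603^2 = 2569609 ≡ 2630
2772 = 2048 + 512 + 128 + 64 + 16 + 4, so 2879^2772 ≡ 2630·233·2427·91·2611·1765 ≡ 968 (mod 2927)
y^r · r^s ≡ 286·968 = 276848 ≡ 1710 (mod 2927)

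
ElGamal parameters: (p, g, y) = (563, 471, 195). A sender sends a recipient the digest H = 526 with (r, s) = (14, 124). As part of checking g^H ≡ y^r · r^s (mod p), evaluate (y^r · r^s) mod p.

195^2 = 38025 ≡ 304
195^4 ≡ 304^2 = 92416 ≡ 84
195^8 ≡ 84^2 = 7056 ≡ 300
14 = 8 + 4 + 2, so 195^14 ≡ 300·84·304 ≡ 59 (mod 563)
14^2 = 196
14^4 ≡ 196^2 = 38416 ≡ 132
14^8 ≡ 132^2 = 17424 ≡ 534
14^16 ≡ 534^2 = 285156 ≡ 278
14^32 ≡ 278^2 = 77284 ≡ 153
14^64 ≡ 153^2 = 23409 ≡ 326
124 = 64 + 32 + 16 + 8 + 4, so 14^124 ≡ 326·153·278·534·132 ≡ 208 (mod 563)
y^r · r^s ≡ 59·208 = 12272 ≡ 449 (mod 563)

449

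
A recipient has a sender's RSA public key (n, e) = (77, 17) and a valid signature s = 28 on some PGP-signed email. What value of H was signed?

63

Squares mod 77: s^1≡28, s^2≡14, s^4≡42, s^8≡70, s^16≡49
17 = 16 + 1, so s^17 ≡ 49·28 ≡ 63 (mod 77)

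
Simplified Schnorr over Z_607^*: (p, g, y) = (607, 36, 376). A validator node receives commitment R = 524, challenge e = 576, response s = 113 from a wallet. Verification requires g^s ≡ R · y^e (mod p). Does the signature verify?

does not verify

g^s mod p:
36^113 mod 607 = 26
R · y^e mod p:
376^576 mod 607 = 212
524·212 = 111088 ≡ 7 (mod 607)
26 ≠ 7; the check fails.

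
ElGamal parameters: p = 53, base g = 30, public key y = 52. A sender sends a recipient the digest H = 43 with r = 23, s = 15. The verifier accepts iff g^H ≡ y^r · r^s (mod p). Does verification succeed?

Left side g^H mod p:
30^2 = 900 ≡ 52
30^4 ≡ 52^2 = 2704 ≡ 1
30^8 ≡ 1^2 = 1
30^16 ≡ 1^2 = 1
30^32 ≡ 1^2 = 1
43 = 32 + 8 + 2 + 1, so 30^43 ≡ 1·1·52·30 ≡ 23 (mod 53)
Right side y^r · r^s mod p:
52^2 = 2704 ≡ 1
52^4 ≡ 1^2 = 1
52^8 ≡ 1^2 = 1
52^16 ≡ 1^2 = 1
23 = 16 + 4 + 2 + 1, so 52^23 ≡ 1·1·1·52 ≡ 52 (mod 53)
23^2 = 529 ≡ 52
23^4 ≡ 52^2 = 2704 ≡ 1
23^8 ≡ 1^2 = 1
15 = 8 + 4 + 2 + 1, so 23^15 ≡ 1·1·52·23 ≡ 30 (mod 53)
52·30 = 1560 ≡ 23 (mod 53)
23 ≡ 23 (mod 53), so the signature is genuine.

passes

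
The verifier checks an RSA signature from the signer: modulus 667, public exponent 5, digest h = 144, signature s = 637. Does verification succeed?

Squares mod 667: s^1≡637, s^2≡233, s^4≡262
5 = 4 + 1, so s^5 ≡ 262·637 ≡ 144 (mod 667)
144 = h, so the signature checks out.

passes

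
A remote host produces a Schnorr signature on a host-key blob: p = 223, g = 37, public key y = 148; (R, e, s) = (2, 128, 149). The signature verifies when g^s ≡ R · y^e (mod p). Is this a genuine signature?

genuine

g^s mod p:
37^2 = 1369 ≡ 31
37^4 ≡ 31^2 = 961 ≡ 69
37^8 ≡ 69^2 = 4761 ≡ 78
37^16 ≡ 78^2 = 6084 ≡ 63
37^32 ≡ 63^2 = 3969 ≡ 178
37^64 ≡ 178^2 = 31684 ≡ 18
37^128 ≡ 18^2 = 324 ≡ 101
149 = 128 + 16 + 4 + 1, so 37^149 ≡ 101·63·69·37 ≡ 81 (mod 223)
R · y^e mod p:
148^2 = 21904 ≡ 50
148^4 ≡ 50^2 = 2500 ≡ 47
148^8 ≡ 47^2 = 2209 ≡ 202
148^16 ≡ 202^2 = 40804 ≡ 218
148^32 ≡ 218^2 = 47524 ≡ 25
148^64 ≡ 25^2 = 625 ≡ 179
148^128 ≡ 179^2 = 32041 ≡ 152
2·152 = 304 ≡ 81 (mod 223)
81 ≡ 81 (mod 223); signature holds.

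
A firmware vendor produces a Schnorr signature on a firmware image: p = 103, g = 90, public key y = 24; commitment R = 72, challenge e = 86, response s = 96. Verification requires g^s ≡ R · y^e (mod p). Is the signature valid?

invalid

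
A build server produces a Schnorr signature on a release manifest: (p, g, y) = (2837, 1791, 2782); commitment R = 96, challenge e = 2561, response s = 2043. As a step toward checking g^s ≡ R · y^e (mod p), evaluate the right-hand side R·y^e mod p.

2782

2782^2 = 7739524 ≡ 188
2782^4 ≡ 188^2 = 35344 ≡ 1300
2782^8 ≡ 1300^2 = 1690000 ≡ 1985
2782^16 ≡ 1985^2 = 3940225 ≡ 2469
2782^32 ≡ 2469^2 = 6095961 ≡ 2085
2782^64 ≡ 2085^2 = 4347225 ≡ 941
2782^128 ≡ 941^2 = 885481 ≡ 337
2782^256 ≡ 337^2 = 113569 ≡ 89
2782^512 ≡ 89^2 = 7921 ≡ 2247
2782^1024 ≡ 2247^2 = 5049009 ≡ 1986
2782^2048 ≡ 1986^2 = 3944196 ≡ 766
2561 = 2048 + 512 + 1, so 2782^2561 ≡ 766·2247·2782 ≡ 1743 (mod 2837)
R · y^e ≡ 96·1743 = 167328 ≡ 2782 (mod 2837)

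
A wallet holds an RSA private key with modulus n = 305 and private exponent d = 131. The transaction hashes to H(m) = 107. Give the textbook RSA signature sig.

293

(H(m))^2 ≡ 107^2 = 11449 ≡ 164
(H(m))^4 ≡ 164^2 = 26896 ≡ 56
(H(m))^8 ≡ 56^2 = 3136 ≡ 86
(H(m))^16 ≡ 86^2 = 7396 ≡ 76
(H(m))^32 ≡ 76^2 = 5776 ≡ 286
(H(m))^64 ≡ 286^2 = 81796 ≡ 56
(H(m))^128 ≡ 56^2 = 3136 ≡ 86
131 = 128 + 2 + 1, so (H(m))^131 ≡ 86·164·107 ≡ 293 (mod 305)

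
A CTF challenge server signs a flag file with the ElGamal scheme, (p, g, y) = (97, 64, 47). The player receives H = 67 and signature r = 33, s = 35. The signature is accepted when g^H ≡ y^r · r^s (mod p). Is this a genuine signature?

forged

Left side g^H mod p:
64^2 = 4096 ≡ 22
64^4 ≡ 22^2 = 484 ≡ 96
64^8 ≡ 96^2 = 9216 ≡ 1
64^16 ≡ 1^2 = 1
64^32 ≡ 1^2 = 1
64^64 ≡ 1^2 = 1
67 = 64 + 2 + 1, so 64^67 ≡ 1·22·64 ≡ 50 (mod 97)
Right side y^r · r^s mod p:
47^2 = 2209 ≡ 75
47^4 ≡ 75^2 = 5625 ≡ 96
47^8 ≡ 96^2 = 9216 ≡ 1
47^16 ≡ 1^2 = 1
47^32 ≡ 1^2 = 1
33 = 32 + 1, so 47^33 ≡ 1·47 ≡ 47 (mod 97)
33^2 = 1089 ≡ 22
33^4 ≡ 22^2 = 484 ≡ 96
33^8 ≡ 96^2 = 9216 ≡ 1
33^16 ≡ 1^2 = 1
33^32 ≡ 1^2 = 1
35 = 32 + 2 + 1, so 33^35 ≡ 1·22·33 ≡ 47 (mod 97)
47·47 = 2209 ≡ 75 (mod 97)
50 ≠ 75, so verification fails.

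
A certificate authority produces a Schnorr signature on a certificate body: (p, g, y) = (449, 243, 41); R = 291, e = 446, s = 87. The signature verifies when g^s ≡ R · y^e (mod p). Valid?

yes

g^s mod p:
243^2 = 59049 ≡ 230
243^4 ≡ 230^2 = 52900 ≡ 367
243^8 ≡ 367^2 = 134689 ≡ 438
243^16 ≡ 438^2 = 191844 ≡ 121
243^32 ≡ 121^2 = 14641 ≡ 273
243^64 ≡ 273^2 = 74529 ≡ 444
87 = 64 + 16 + 4 + 2 + 1, so 243^87 ≡ 444·121·367·230·243 ≡ 384 (mod 449)
R · y^e mod p:
41^2 = 1681 ≡ 334
41^4 ≡ 334^2 = 111556 ≡ 204
41^8 ≡ 204^2 = 41616 ≡ 308
41^16 ≡ 308^2 = 94864 ≡ 125
41^32 ≡ 125^2 = 15625 ≡ 359
41^64 ≡ 359^2 = 128881 ≡ 18
41^128 ≡ 18^2 = 324
41^256 ≡ 324^2 = 104976 ≡ 359
446 = 256 + 128 + 32 + 16 + 8 + 4 + 2, so 41^446 ≡ 359·324·359·125·308·204·334 ≡ 367 (mod 449)
291·367 = 106797 ≡ 384 (mod 449)
384 ≡ 384 (mod 449); signature holds.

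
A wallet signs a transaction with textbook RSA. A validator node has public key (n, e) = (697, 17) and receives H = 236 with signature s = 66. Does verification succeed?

s^2 ≡ 66^2 = 4356 ≡ 174
s^4 ≡ 174^2 = 30276 ≡ 305
s^8 ≡ 305^2 = 93025 ≡ 324
s^16 ≡ 324^2 = 104976 ≡ 426
17 = 16 + 1, so s^17 ≡ 426·66 ≡ 236 (mod 697)
236 = H, so the signature checks out.

passes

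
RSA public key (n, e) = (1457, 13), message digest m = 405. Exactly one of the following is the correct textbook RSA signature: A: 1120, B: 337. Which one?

A

Candidate A: 1120^2 = 1254400 ≡ 1380; 1120^4 ≡ 1380^2 = 1904400 ≡ 101; 1120^8 ≡ 101^2 = 10201 ≡ 2; 13 = 8 + 4 + 1, so 1120^13 ≡ 2·101·1120 ≡ 405 (mod 1457)
  → matches m = 405
Candidate B: 337^2 = 113569 ≡ 1380; 337^4 ≡ 1380^2 = 1904400 ≡ 101; 337^8 ≡ 101^2 = 10201 ≡ 2; 13 = 8 + 4 + 1, so 337^13 ≡ 2·101·337 ≡ 1052 (mod 1457)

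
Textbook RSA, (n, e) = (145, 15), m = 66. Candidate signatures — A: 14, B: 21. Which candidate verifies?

Candidate A: 14^15 mod 145 = 44
Candidate B: 21^15 mod 145 = 66
  → matches m = 66

B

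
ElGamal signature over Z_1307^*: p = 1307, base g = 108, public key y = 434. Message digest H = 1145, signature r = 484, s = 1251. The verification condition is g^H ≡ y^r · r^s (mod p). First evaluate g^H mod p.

108^2 = 11664 ≡ 1208
108^4 ≡ 1208^2 = 1459264 ≡ 652
108^8 ≡ 652^2 = 425104 ≡ 329
108^16 ≡ 329^2 = 108241 ≡ 1067
108^32 ≡ 1067^2 = 1138489 ≡ 92
108^64 ≡ 92^2 = 8464 ≡ 622
108^128 ≡ 622^2 = 386884 ≡ 12
108^256 ≡ 12^2 = 144
108^512 ≡ 144^2 = 20736 ≡ 1131
108^1024 ≡ 1131^2 = 1279161 ≡ 915
1145 = 1024 + 64 + 32 + 16 + 8 + 1, so 108^1145 ≡ 915·622·92·1067·329·108 ≡ 319 (mod 1307)

319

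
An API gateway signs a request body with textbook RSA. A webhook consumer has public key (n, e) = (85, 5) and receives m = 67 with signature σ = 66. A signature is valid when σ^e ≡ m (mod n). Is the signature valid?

invalid

Squares mod 85: σ^1≡66, σ^2≡21, σ^4≡16
5 = 4 + 1, so σ^5 ≡ 16·66 ≡ 36 (mod 85)
36 ≠ 67, so verification fails.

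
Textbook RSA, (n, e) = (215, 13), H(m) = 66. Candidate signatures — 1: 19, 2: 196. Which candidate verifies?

2

Candidate 1: 19^2 = 361 ≡ 146; 19^4 ≡ 146^2 = 21316 ≡ 31; 19^8 ≡ 31^2 = 961 ≡ 101; 13 = 8 + 4 + 1, so 19^13 ≡ 101·31·19 ≡ 149 (mod 215)
Candidate 2: 196^2 = 38416 ≡ 146; 196^4 ≡ 146^2 = 21316 ≡ 31; 196^8 ≡ 31^2 = 961 ≡ 101; 13 = 8 + 4 + 1, so 196^13 ≡ 101·31·196 ≡ 66 (mod 215)
  → matches H(m) = 66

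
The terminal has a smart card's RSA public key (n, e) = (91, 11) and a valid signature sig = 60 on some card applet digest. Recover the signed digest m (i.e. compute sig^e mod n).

44

Squares mod 91: sig^1≡60, sig^2≡51, sig^4≡53, sig^8≡79
11 = 8 + 2 + 1, so sig^11 ≡ 79·51·60 ≡ 44 (mod 91)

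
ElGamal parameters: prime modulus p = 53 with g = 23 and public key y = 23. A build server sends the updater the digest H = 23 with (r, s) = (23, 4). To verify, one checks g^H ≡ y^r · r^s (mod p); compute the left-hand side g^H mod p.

23^23 mod 53 = 30

30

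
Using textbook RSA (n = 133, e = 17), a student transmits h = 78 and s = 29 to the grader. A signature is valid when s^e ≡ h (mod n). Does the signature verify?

verifies

s^2 ≡ 29^2 = 841 ≡ 43
s^4 ≡ 43^2 = 1849 ≡ 120
s^8 ≡ 120^2 = 14400 ≡ 36
s^16 ≡ 36^2 = 1296 ≡ 99
17 = 16 + 1, so s^17 ≡ 99·29 ≡ 78 (mod 133)
78 = h, so the signature checks out.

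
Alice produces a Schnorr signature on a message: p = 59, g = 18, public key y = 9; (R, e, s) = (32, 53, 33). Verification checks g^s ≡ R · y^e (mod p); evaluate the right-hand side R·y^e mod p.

44

Squares mod 59: 9^1≡9, 9^2≡22, 9^4≡12, 9^8≡26, 9^16≡27, 9^32≡21
53 = 32 + 16 + 4 + 1, so 9^53 ≡ 21·27·12·9 ≡ 53 (mod 59)
R · y^e ≡ 32·53 = 1696 ≡ 44 (mod 59)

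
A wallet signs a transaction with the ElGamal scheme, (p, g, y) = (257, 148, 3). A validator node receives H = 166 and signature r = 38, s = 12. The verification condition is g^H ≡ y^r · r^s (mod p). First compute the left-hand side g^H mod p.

113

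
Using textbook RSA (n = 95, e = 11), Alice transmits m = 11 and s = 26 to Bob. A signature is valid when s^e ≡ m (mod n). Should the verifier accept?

Squares mod 95: s^1≡26, s^2≡11, s^4≡26, s^8≡11
11 = 8 + 2 + 1, so s^11 ≡ 11·11·26 ≡ 11 (mod 95)
11 = m, so the signature checks out.

accept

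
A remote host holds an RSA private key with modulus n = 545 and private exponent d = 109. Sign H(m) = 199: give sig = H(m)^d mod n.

199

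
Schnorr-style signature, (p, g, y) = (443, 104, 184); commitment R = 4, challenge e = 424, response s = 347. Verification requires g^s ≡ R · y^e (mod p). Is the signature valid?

invalid

g^s mod p:
104^2 = 10816 ≡ 184
104^4 ≡ 184^2 = 33856 ≡ 188
104^8 ≡ 188^2 = 35344 ≡ 347
104^16 ≡ 347^2 = 120409 ≡ 356
104^32 ≡ 356^2 = 126736 ≡ 38
104^64 ≡ 38^2 = 1444 ≡ 115
104^128 ≡ 115^2 = 13225 ≡ 378
104^256 ≡ 378^2 = 142884 ≡ 238
347 = 256 + 64 + 16 + 8 + 2 + 1, so 104^347 ≡ 238·115·356·347·184·104 ≡ 205 (mod 443)
R · y^e mod p:
184^2 = 33856 ≡ 188
184^4 ≡ 188^2 = 35344 ≡ 347
184^8 ≡ 347^2 = 120409 ≡ 356
184^16 ≡ 356^2 = 126736 ≡ 38
184^32 ≡ 38^2 = 1444 ≡ 115
184^64 ≡ 115^2 = 13225 ≡ 378
184^128 ≡ 378^2 = 142884 ≡ 238
184^256 ≡ 238^2 = 56644 ≡ 383
424 = 256 + 128 + 32 + 8, so 184^424 ≡ 383·238·115·356 ≡ 356 (mod 443)
4·356 = 1424 ≡ 95 (mod 443)
205 ≠ 95; the check fails.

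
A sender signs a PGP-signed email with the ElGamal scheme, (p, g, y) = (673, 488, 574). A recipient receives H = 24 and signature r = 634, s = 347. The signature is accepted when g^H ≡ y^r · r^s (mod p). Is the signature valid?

invalid

Left side g^H mod p:
488^2 = 238144 ≡ 575
488^4 ≡ 575^2 = 330625 ≡ 182
488^8 ≡ 182^2 = 33124 ≡ 147
488^16 ≡ 147^2 = 21609 ≡ 73
24 = 16 + 8, so 488^24 ≡ 73·147 ≡ 636 (mod 673)
Right side y^r · r^s mod p:
574^2 = 329476 ≡ 379
574^4 ≡ 379^2 = 143641 ≡ 292
574^8 ≡ 292^2 = 85264 ≡ 466
574^16 ≡ 466^2 = 217156 ≡ 450
574^32 ≡ 450^2 = 202500 ≡ 600
574^64 ≡ 600^2 = 360000 ≡ 618
574^128 ≡ 618^2 = 381924 ≡ 333
574^256 ≡ 333^2 = 110889 ≡ 517
574^512 ≡ 517^2 = 267289 ≡ 108
634 = 512 + 64 + 32 + 16 + 8 + 2, so 574^634 ≡ 108·618·600·450·466·379 ≡ 458 (mod 673)
634^2 = 401956 ≡ 175
634^4 ≡ 175^2 = 30625 ≡ 340
634^8 ≡ 340^2 = 115600 ≡ 517
634^16 ≡ 517^2 = 267289 ≡ 108
634^32 ≡ 108^2 = 11664 ≡ 223
634^64 ≡ 223^2 = 49729 ≡ 600
634^128 ≡ 600^2 = 360000 ≡ 618
634^256 ≡ 618^2 = 381924 ≡ 333
347 = 256 + 64 + 16 + 8 + 2 + 1, so 634^347 ≡ 333·600·108·517·175·634 ≡ 14 (mod 673)
458·14 = 6412 ≡ 355 (mod 673)
636 ≠ 355, so verification fails.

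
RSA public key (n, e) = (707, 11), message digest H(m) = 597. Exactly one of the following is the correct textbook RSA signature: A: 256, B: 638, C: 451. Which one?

Candidate A: 256^11 mod 707 = 597
  → matches H(m) = 597
Candidate B: 638^11 mod 707 = 372
Candidate C: 451^11 mod 707 = 110

A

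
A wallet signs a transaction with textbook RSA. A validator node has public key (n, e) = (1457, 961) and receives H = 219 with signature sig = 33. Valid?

yes

Squares mod 1457: sig^1≡33, sig^2≡1089, sig^4≡1380, sig^8≡101, sig^16≡2, sig^32≡4, sig^64≡16, sig^128≡256, sig^256≡1428, sig^512≡841
961 = 512 + 256 + 128 + 64 + 1, so sig^961 ≡ 841·1428·256·16·33 ≡ 219 (mod 1457)
219 = H, so the signature checks out.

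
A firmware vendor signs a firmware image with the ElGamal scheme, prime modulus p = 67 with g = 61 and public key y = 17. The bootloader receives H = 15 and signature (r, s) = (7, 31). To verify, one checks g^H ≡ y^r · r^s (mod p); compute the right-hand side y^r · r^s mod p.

Squares mod 67: 17^1≡17, 17^2≡21, 17^4≡39
7 = 4 + 2 + 1, so 17^7 ≡ 39·21·17 ≡ 54 (mod 67)
Squares mod 67: 7^1≡7, 7^2≡49, 7^4≡56, 7^8≡54, 7^16≡35
31 = 16 + 8 + 4 + 2 + 1, so 7^31 ≡ 35·54·56·49·7 ≡ 41 (mod 67)
y^r · r^s ≡ 54·41 = 2214 ≡ 3 (mod 67)

3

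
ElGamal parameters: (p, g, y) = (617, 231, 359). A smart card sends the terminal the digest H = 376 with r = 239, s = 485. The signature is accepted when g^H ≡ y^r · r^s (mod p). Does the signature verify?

Left side g^H mod p:
231^2 = 53361 ≡ 299
231^4 ≡ 299^2 = 89401 ≡ 553
231^8 ≡ 553^2 = 305809 ≡ 394
231^16 ≡ 394^2 = 155236 ≡ 369
231^32 ≡ 369^2 = 136161 ≡ 421
231^64 ≡ 421^2 = 177241 ≡ 162
231^128 ≡ 162^2 = 26244 ≡ 330
231^256 ≡ 330^2 = 108900 ≡ 308
376 = 256 + 64 + 32 + 16 + 8, so 231^376 ≡ 308·162·421·369·394 ≡ 496 (mod 617)
Right side y^r · r^s mod p:
359^2 = 128881 ≡ 545
359^4 ≡ 545^2 = 297025 ≡ 248
359^8 ≡ 248^2 = 61504 ≡ 421
359^16 ≡ 421^2 = 177241 ≡ 162
359^32 ≡ 162^2 = 26244 ≡ 330
359^64 ≡ 330^2 = 108900 ≡ 308
359^128 ≡ 308^2 = 94864 ≡ 463
239 = 128 + 64 + 32 + 8 + 4 + 2 + 1, so 359^239 ≡ 463·308·330·421·248·545·359 ≡ 503 (mod 617)
239^2 = 57121 ≡ 357
239^4 ≡ 357^2 = 127449 ≡ 347
239^8 ≡ 347^2 = 120409 ≡ 94
239^16 ≡ 94^2 = 8836 ≡ 198
239^32 ≡ 198^2 = 39204 ≡ 333
239^64 ≡ 333^2 = 110889 ≡ 446
239^128 ≡ 446^2 = 198916 ≡ 242
239^256 ≡ 242^2 = 58564 ≡ 566
485 = 256 + 128 + 64 + 32 + 4 + 1, so 239^485 ≡ 566·242·446·333·347·239 ≡ 591 (mod 617)
503·591 = 297273 ≡ 496 (mod 617)
496 ≡ 496 (mod 617), so the signature is genuine.

verifies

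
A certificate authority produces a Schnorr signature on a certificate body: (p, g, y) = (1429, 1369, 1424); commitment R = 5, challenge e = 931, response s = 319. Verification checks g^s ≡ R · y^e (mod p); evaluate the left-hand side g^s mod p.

675

1369^319 mod 1429 = 675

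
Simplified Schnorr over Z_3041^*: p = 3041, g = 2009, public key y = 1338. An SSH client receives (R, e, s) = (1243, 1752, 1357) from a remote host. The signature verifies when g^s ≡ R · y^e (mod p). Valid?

no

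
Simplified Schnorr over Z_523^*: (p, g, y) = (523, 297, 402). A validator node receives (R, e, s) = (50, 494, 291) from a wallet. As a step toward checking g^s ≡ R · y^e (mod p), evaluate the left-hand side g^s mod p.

297^2 = 88209 ≡ 345
297^4 ≡ 345^2 = 119025 ≡ 304
297^8 ≡ 304^2 = 92416 ≡ 368
297^16 ≡ 368^2 = 135424 ≡ 490
297^32 ≡ 490^2 = 240100 ≡ 43
297^64 ≡ 43^2 = 1849 ≡ 280
297^128 ≡ 280^2 = 78400 ≡ 473
297^256 ≡ 473^2 = 223729 ≡ 408
291 = 256 + 32 + 2 + 1, so 297^291 ≡ 408·43·345·297 ≡ 297 (mod 523)

297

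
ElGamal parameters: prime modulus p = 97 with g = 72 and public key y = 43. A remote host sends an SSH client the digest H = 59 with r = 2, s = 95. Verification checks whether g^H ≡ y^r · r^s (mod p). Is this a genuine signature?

genuine

Left side g^H mod p:
72^2 = 5184 ≡ 43
72^4 ≡ 43^2 = 1849 ≡ 6
72^8 ≡ 6^2 = 36
72^16 ≡ 36^2 = 1296 ≡ 35
72^32 ≡ 35^2 = 1225 ≡ 61
59 = 32 + 16 + 8 + 2 + 1, so 72^59 ≡ 61·35·36·43·72 ≡ 3 (mod 97)
Right side y^r · r^s mod p:
43^2 = 1849 ≡ 6
2^2 = 4
2^4 ≡ 4^2 = 16
2^8 ≡ 16^2 = 256 ≡ 62
2^16 ≡ 62^2 = 3844 ≡ 61
2^32 ≡ 61^2 = 3721 ≡ 35
2^64 ≡ 35^2 = 1225 ≡ 61
95 = 64 + 16 + 8 + 4 + 2 + 1, so 2^95 ≡ 61·61·62·16·4·2 ≡ 49 (mod 97)
6·49 = 294 ≡ 3 (mod 97)
3 ≡ 3 (mod 97), so the signature is genuine.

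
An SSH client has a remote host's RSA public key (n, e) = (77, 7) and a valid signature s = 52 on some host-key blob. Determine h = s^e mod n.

s^7 mod 77 = 24

24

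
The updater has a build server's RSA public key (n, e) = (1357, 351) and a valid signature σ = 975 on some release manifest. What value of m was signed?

409

σ^2 ≡ 975^2 = 950625 ≡ 725
σ^4 ≡ 725^2 = 525625 ≡ 466
σ^8 ≡ 466^2 = 217156 ≡ 36
σ^16 ≡ 36^2 = 1296
σ^32 ≡ 1296^2 = 1679616 ≡ 1007
σ^64 ≡ 1007^2 = 1014049 ≡ 370
σ^128 ≡ 370^2 = 136900 ≡ 1200
σ^256 ≡ 1200^2 = 1440000 ≡ 223
351 = 256 + 64 + 16 + 8 + 4 + 2 + 1, so σ^351 ≡ 223·370·1296·36·466·725·975 ≡ 409 (mod 1357)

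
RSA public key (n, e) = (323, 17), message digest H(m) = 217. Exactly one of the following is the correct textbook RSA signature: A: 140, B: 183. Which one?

Candidate A: 140^2 = 19600 ≡ 220; 140^4 ≡ 220^2 = 48400 ≡ 273; 140^8 ≡ 273^2 = 74529 ≡ 239; 140^16 ≡ 239^2 = 57121 ≡ 273; 17 = 16 + 1, so 140^17 ≡ 273·140 ≡ 106 (mod 323)
Candidate B: 183^2 = 33489 ≡ 220; 183^4 ≡ 220^2 = 48400 ≡ 273; 183^8 ≡ 273^2 = 74529 ≡ 239; 183^16 ≡ 239^2 = 57121 ≡ 273; 17 = 16 + 1, so 183^17 ≡ 273·183 ≡ 217 (mod 323)
  → matches H(m) = 217

B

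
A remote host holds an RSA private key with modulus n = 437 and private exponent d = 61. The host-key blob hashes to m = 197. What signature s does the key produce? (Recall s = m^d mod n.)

121

Squares mod 437: m^1≡197, m^2≡353, m^4≡64, m^8≡163, m^16≡349, m^32≡315
61 = 32 + 16 + 8 + 4 + 1, so m^61 ≡ 315·349·163·64·197 ≡ 121 (mod 437)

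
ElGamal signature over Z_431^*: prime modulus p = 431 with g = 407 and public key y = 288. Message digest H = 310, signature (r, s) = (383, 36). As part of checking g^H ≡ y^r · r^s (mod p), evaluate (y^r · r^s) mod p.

Squares mod 431: 288^1≡288, 288^2≡192, 288^4≡229, 288^8≡290, 288^16≡55, 288^32≡8, 288^64≡64, 288^128≡217, 288^256≡110
383 = 256 + 64 + 32 + 16 + 8 + 4 + 2 + 1, so 288^383 ≡ 110·64·8·55·290·229·192·288 ≡ 32 (mod 431)
Squares mod 431: 383^1≡383, 383^2≡149, 383^4≡220, 383^8≡128, 383^16≡6, 383^32≡36
36 = 32 + 4, so 383^36 ≡ 36·220 ≡ 162 (mod 431)
y^r · r^s ≡ 32·162 = 5184 ≡ 12 (mod 431)

12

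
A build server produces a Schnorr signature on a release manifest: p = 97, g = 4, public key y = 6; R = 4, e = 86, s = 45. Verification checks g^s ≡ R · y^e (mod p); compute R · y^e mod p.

47

6^2 = 36
6^4 ≡ 36^2 = 1296 ≡ 35
6^8 ≡ 35^2 = 1225 ≡ 61
6^16 ≡ 61^2 = 3721 ≡ 35
6^32 ≡ 35^2 = 1225 ≡ 61
6^64 ≡ 61^2 = 3721 ≡ 35
86 = 64 + 16 + 4 + 2, so 6^86 ≡ 35·35·35·36 ≡ 36 (mod 97)
R · y^e ≡ 4·36 = 144 ≡ 47 (mod 97)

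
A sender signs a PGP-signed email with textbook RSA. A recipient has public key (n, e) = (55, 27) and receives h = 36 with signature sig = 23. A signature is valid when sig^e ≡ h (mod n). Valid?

no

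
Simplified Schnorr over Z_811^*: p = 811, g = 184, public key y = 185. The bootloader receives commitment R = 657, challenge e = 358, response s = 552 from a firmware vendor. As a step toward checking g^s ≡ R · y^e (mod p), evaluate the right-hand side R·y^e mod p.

148

Squares mod 811: 185^1≡185, 185^2≡163, 185^4≡617, 185^8≡330, 185^16≡226, 185^32≡794, 185^64≡289, 185^128≡799, 185^256≡144
358 = 256 + 64 + 32 + 4 + 2, so 185^358 ≡ 144·289·794·617·163 ≡ 473 (mod 811)
R · y^e ≡ 657·473 = 310761 ≡ 148 (mod 811)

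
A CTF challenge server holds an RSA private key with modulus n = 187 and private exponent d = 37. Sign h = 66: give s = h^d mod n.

121

h^2 ≡ 66^2 = 4356 ≡ 55
h^4 ≡ 55^2 = 3025 ≡ 33
h^8 ≡ 33^2 = 1089 ≡ 154
h^16 ≡ 154^2 = 23716 ≡ 154
h^32 ≡ 154^2 = 23716 ≡ 154
37 = 32 + 4 + 1, so h^37 ≡ 154·33·66 ≡ 121 (mod 187)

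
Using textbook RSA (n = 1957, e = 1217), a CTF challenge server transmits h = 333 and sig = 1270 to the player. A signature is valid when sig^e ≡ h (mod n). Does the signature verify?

sig^2 ≡ 1270^2 = 1612900 ≡ 332
sig^4 ≡ 332^2 = 110224 ≡ 632
sig^8 ≡ 632^2 = 399424 ≡ 196
sig^16 ≡ 196^2 = 38416 ≡ 1233
sig^32 ≡ 1233^2 = 1520289 ≡ 1657
sig^64 ≡ 1657^2 = 2745649 ≡ 1935
sig^128 ≡ 1935^2 = 3744225 ≡ 484
sig^256 ≡ 484^2 = 234256 ≡ 1373
sig^512 ≡ 1373^2 = 1885129 ≡ 538
sig^1024 ≡ 538^2 = 289444 ≡ 1765
1217 = 1024 + 128 + 64 + 1, so sig^1217 ≡ 1765·484·1935·1270 ≡ 1624 (mod 1957)
The recovered value 1624 does not match the digest 333.

does not verify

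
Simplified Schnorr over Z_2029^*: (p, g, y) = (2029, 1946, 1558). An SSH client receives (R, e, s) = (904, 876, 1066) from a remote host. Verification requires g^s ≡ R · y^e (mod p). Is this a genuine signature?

g^s mod p:
1946^2 = 3786916 ≡ 802
1946^4 ≡ 802^2 = 643204 ≡ 11
1946^8 ≡ 11^2 = 121
1946^16 ≡ 121^2 = 14641 ≡ 438
1946^32 ≡ 438^2 = 191844 ≡ 1118
1946^64 ≡ 1118^2 = 1249924 ≡ 60
1946^128 ≡ 60^2 = 3600 ≡ 1571
1946^256 ≡ 1571^2 = 2468041 ≡ 777
1946^512 ≡ 777^2 = 603729 ≡ 1116
1946^1024 ≡ 1116^2 = 1245456 ≡ 1679
1066 = 1024 + 32 + 8 + 2, so 1946^1066 ≡ 1679·1118·121·802 ≡ 1558 (mod 2029)
R · y^e mod p:
1558^2 = 2427364 ≡ 680
1558^4 ≡ 680^2 = 462400 ≡ 1817
1558^8 ≡ 1817^2 = 3301489 ≡ 306
1558^16 ≡ 306^2 = 93636 ≡ 302
1558^32 ≡ 302^2 = 91204 ≡ 1928
1558^64 ≡ 1928^2 = 3717184 ≡ 56
1558^128 ≡ 56^2 = 3136 ≡ 1107
1558^256 ≡ 1107^2 = 1225449 ≡ 1962
1558^512 ≡ 1962^2 = 3849444 ≡ 431
876 = 512 + 256 + 64 + 32 + 8 + 4, so 1558^876 ≡ 431·1962·56·1928·306·1817 ≡ 431 (mod 2029)
904·431 = 389624 ≡ 56 (mod 2029)
1558 ≠ 56; the check fails.

forged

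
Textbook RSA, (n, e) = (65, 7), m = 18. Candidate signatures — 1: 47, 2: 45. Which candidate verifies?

1

Candidate 1: Squares mod 65: 47^1≡47, 47^2≡64, 47^4≡1; 7 = 4 + 2 + 1, so 47^7 ≡ 1·64·47 ≡ 18 (mod 65)
  → matches m = 18
Candidate 2: Squares mod 65: 45^1≡45, 45^2≡10, 45^4≡35; 7 = 4 + 2 + 1, so 45^7 ≡ 35·10·45 ≡ 20 (mod 65)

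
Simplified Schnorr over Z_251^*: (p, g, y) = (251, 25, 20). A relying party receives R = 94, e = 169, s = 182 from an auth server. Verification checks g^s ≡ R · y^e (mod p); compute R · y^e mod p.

Squares mod 251: 20^1≡20, 20^2≡149, 20^4≡113, 20^8≡219, 20^16≡20, 20^32≡149, 20^64≡113, 20^128≡219
169 = 128 + 32 + 8 + 1, so 20^169 ≡ 219·149·219·20 ≡ 113 (mod 251)
R · y^e ≡ 94·113 = 10622 ≡ 80 (mod 251)

80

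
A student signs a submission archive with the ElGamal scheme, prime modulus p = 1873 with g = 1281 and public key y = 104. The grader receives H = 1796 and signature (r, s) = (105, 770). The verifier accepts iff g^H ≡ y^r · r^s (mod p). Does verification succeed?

Left side g^H mod p:
1281^2 = 1640961 ≡ 213
1281^4 ≡ 213^2 = 45369 ≡ 417
1281^8 ≡ 417^2 = 173889 ≡ 1573
1281^16 ≡ 1573^2 = 2474329 ≡ 96
1281^32 ≡ 96^2 = 9216 ≡ 1724
1281^64 ≡ 1724^2 = 2972176 ≡ 1598
1281^128 ≡ 1598^2 = 2553604 ≡ 705
1281^256 ≡ 705^2 = 497025 ≡ 680
1281^512 ≡ 680^2 = 462400 ≡ 1642
1281^1024 ≡ 1642^2 = 2696164 ≡ 917
1796 = 1024 + 512 + 256 + 4, so 1281^1796 ≡ 917·1642·680·417 ≡ 1797 (mod 1873)
Right side y^r · r^s mod p:
104^2 = 10816 ≡ 1451
104^4 ≡ 1451^2 = 2105401 ≡ 149
104^8 ≡ 149^2 = 22201 ≡ 1598
104^16 ≡ 1598^2 = 2553604 ≡ 705
104^32 ≡ 705^2 = 497025 ≡ 680
104^64 ≡ 680^2 = 462400 ≡ 1642
105 = 64 + 32 + 8 + 1, so 104^105 ≡ 1642·680·1598·104 ≡ 104 (mod 1873)
105^2 = 11025 ≡ 1660
105^4 ≡ 1660^2 = 2755600 ≡ 417
105^8 ≡ 417^2 = 173889 ≡ 1573
105^16 ≡ 1573^2 = 2474329 ≡ 96
105^32 ≡ 96^2 = 9216 ≡ 1724
105^64 ≡ 1724^2 = 2972176 ≡ 1598
105^128 ≡ 1598^2 = 2553604 ≡ 705
105^256 ≡ 705^2 = 497025 ≡ 680
105^512 ≡ 680^2 = 462400 ≡ 1642
770 = 512 + 256 + 2, so 105^770 ≡ 1642·680·1660 ≡ 641 (mod 1873)
104·641 = 66664 ≡ 1109 (mod 1873)
1797 ≠ 1109, so verification fails.

fails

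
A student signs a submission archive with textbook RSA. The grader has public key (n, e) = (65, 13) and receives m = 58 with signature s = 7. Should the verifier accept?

reject

Squares mod 65: s^1≡7, s^2≡49, s^4≡61, s^8≡16
13 = 8 + 4 + 1, so s^13 ≡ 16·61·7 ≡ 7 (mod 65)
The recovered value 7 does not match the digest 58.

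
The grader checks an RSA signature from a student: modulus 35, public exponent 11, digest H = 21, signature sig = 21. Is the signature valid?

Squares mod 35: sig^1≡21, sig^2≡21, sig^4≡21, sig^8≡21
11 = 8 + 2 + 1, so sig^11 ≡ 21·21·21 ≡ 21 (mod 35)
21 = H, so the signature checks out.

valid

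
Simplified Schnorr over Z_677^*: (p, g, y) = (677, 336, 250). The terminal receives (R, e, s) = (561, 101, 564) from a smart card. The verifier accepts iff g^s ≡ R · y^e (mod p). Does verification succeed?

fails

g^s mod p:
336^2 = 112896 ≡ 514
336^4 ≡ 514^2 = 264196 ≡ 166
336^8 ≡ 166^2 = 27556 ≡ 476
336^16 ≡ 476^2 = 226576 ≡ 458
336^32 ≡ 458^2 = 209764 ≡ 571
336^64 ≡ 571^2 = 326041 ≡ 404
336^128 ≡ 404^2 = 163216 ≡ 59
336^256 ≡ 59^2 = 3481 ≡ 96
336^512 ≡ 96^2 = 9216 ≡ 415
564 = 512 + 32 + 16 + 4, so 336^564 ≡ 415·571·458·166 ≡ 352 (mod 677)
R · y^e mod p:
250^2 = 62500 ≡ 216
250^4 ≡ 216^2 = 46656 ≡ 620
250^8 ≡ 620^2 = 384400 ≡ 541
250^16 ≡ 541^2 = 292681 ≡ 217
250^32 ≡ 217^2 = 47089 ≡ 376
250^64 ≡ 376^2 = 141376 ≡ 560
101 = 64 + 32 + 4 + 1, so 250^101 ≡ 560·376·620·250 ≡ 248 (mod 677)
561·248 = 139128 ≡ 343 (mod 677)
352 ≠ 343; the check fails.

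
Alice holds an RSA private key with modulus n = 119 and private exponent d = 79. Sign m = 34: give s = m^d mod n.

m^2 ≡ 34^2 = 1156 ≡ 85
m^4 ≡ 85^2 = 7225 ≡ 85
m^8 ≡ 85^2 = 7225 ≡ 85
m^16 ≡ 85^2 = 7225 ≡ 85
m^32 ≡ 85^2 = 7225 ≡ 85
m^64 ≡ 85^2 = 7225 ≡ 85
79 = 64 + 8 + 4 + 2 + 1, so m^79 ≡ 85·85·85·85·34 ≡ 34 (mod 119)

34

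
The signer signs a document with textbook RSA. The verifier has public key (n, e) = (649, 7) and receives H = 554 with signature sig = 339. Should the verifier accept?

accept

Squares mod 649: sig^1≡339, sig^2≡48, sig^4≡357
7 = 4 + 2 + 1, so sig^7 ≡ 357·48·339 ≡ 554 (mod 649)
554 = H, so the signature checks out.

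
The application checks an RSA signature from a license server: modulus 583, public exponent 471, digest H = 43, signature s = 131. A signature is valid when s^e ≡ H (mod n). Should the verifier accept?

accept

Squares mod 583: s^1≡131, s^2≡254, s^4≡386, s^8≡331, s^16≡540, s^32≡100, s^64≡89, s^128≡342, s^256≡364
471 = 256 + 128 + 64 + 16 + 4 + 2 + 1, so s^471 ≡ 364·342·89·540·386·254·131 ≡ 43 (mod 583)
Since 43 equals the digest 43, verification succeeds.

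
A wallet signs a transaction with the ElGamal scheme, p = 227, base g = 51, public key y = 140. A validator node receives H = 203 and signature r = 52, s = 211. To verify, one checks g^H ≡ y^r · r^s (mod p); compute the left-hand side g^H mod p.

174

51^2 = 2601 ≡ 104
51^4 ≡ 104^2 = 10816 ≡ 147
51^8 ≡ 147^2 = 21609 ≡ 44
51^16 ≡ 44^2 = 1936 ≡ 120
51^32 ≡ 120^2 = 14400 ≡ 99
51^64 ≡ 99^2 = 9801 ≡ 40
51^128 ≡ 40^2 = 1600 ≡ 11
203 = 128 + 64 + 8 + 2 + 1, so 51^203 ≡ 11·40·44·104·51 ≡ 174 (mod 227)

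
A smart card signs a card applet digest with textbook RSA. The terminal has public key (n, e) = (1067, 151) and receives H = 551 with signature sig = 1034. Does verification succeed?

fails

Squares mod 1067: sig^1≡1034, sig^2≡22, sig^4≡484, sig^8≡583, sig^16≡583, sig^32≡583, sig^64≡583, sig^128≡583
151 = 128 + 16 + 4 + 2 + 1, so sig^151 ≡ 583·583·484·22·1034 ≡ 726 (mod 1067)
The recovered value 726 does not match the digest 551.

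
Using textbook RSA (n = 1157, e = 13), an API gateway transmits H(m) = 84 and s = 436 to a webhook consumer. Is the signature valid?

Squares mod 1157: s^1≡436, s^2≡348, s^4≡776, s^8≡536
13 = 8 + 4 + 1, so s^13 ≡ 536·776·436 ≡ 1073 (mod 1157)
The recovered value 1073 does not match the digest 84.

invalid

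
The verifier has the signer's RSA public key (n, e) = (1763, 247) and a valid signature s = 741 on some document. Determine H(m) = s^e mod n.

547

s^247 mod 1763 = 547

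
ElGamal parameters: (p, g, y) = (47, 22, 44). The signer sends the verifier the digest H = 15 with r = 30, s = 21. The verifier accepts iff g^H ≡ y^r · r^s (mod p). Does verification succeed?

fails

Left side g^H mod p:
22^2 = 484 ≡ 14
22^4 ≡ 14^2 = 196 ≡ 8
22^8 ≡ 8^2 = 64 ≡ 17
15 = 8 + 4 + 2 + 1, so 22^15 ≡ 17·8·14·22 ≡ 11 (mod 47)
Right side y^r · r^s mod p:
44^2 = 1936 ≡ 9
44^4 ≡ 9^2 = 81 ≡ 34
44^8 ≡ 34^2 = 1156 ≡ 28
44^16 ≡ 28^2 = 784 ≡ 32
30 = 16 + 8 + 4 + 2, so 44^30 ≡ 32·28·34·9 ≡ 25 (mod 47)
30^2 = 900 ≡ 7
30^4 ≡ 7^2 = 49 ≡ 2
30^8 ≡ 2^2 = 4
30^16 ≡ 4^2 = 16
21 = 16 + 4 + 1, so 30^21 ≡ 16·2·30 ≡ 20 (mod 47)
25·20 = 500 ≡ 30 (mod 47)
11 ≠ 30, so verification fails.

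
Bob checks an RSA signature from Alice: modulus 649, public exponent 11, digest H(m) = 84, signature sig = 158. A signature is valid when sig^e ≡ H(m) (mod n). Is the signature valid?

invalid

Squares mod 649: sig^1≡158, sig^2≡302, sig^4≡344, sig^8≡218
11 = 8 + 2 + 1, so sig^11 ≡ 218·302·158 ≡ 565 (mod 649)
565 ≠ 84, so verification fails.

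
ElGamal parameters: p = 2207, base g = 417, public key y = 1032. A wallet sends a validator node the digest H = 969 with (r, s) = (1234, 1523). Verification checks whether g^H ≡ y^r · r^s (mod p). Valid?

yes

Left side g^H mod p:
417^2 = 173889 ≡ 1743
417^4 ≡ 1743^2 = 3038049 ≡ 1217
417^8 ≡ 1217^2 = 1481089 ≡ 192
417^16 ≡ 192^2 = 36864 ≡ 1552
417^32 ≡ 1552^2 = 2408704 ≡ 867
417^64 ≡ 867^2 = 751689 ≡ 1309
417^128 ≡ 1309^2 = 1713481 ≡ 849
417^256 ≡ 849^2 = 720801 ≡ 1319
417^512 ≡ 1319^2 = 1739761 ≡ 645
969 = 512 + 256 + 128 + 64 + 8 + 1, so 417^969 ≡ 645·1319·849·1309·192·417 ≡ 1579 (mod 2207)
Right side y^r · r^s mod p:
1032^2 = 1065024 ≡ 1250
1032^4 ≡ 1250^2 = 1562500 ≡ 2151
1032^8 ≡ 2151^2 = 4626801 ≡ 929
1032^16 ≡ 929^2 = 863041 ≡ 104
1032^32 ≡ 104^2 = 10816 ≡ 1988
1032^64 ≡ 1988^2 = 3952144 ≡ 1614
1032^128 ≡ 1614^2 = 2604996 ≡ 736
1032^256 ≡ 736^2 = 541696 ≡ 981
1032^512 ≡ 981^2 = 962361 ≡ 109
1032^1024 ≡ 109^2 = 11881 ≡ 846
1234 = 1024 + 128 + 64 + 16 + 2, so 1032^1234 ≡ 846·736·1614·104·1250 ≡ 365 (mod 2207)
1234^2 = 1522756 ≡ 2133
1234^4 ≡ 2133^2 = 4549689 ≡ 1062
1234^8 ≡ 1062^2 = 1127844 ≡ 67
1234^16 ≡ 67^2 = 4489 ≡ 75
1234^32 ≡ 75^2 = 5625 ≡ 1211
1234^64 ≡ 1211^2 = 1466521 ≡ 1073
1234^128 ≡ 1073^2 = 1151329 ≡ 1482
1234^256 ≡ 1482^2 = 2196324 ≡ 359
1234^512 ≡ 359^2 = 128881 ≡ 875
1234^1024 ≡ 875^2 = 765625 ≡ 2003
1523 = 1024 + 256 + 128 + 64 + 32 + 16 + 2 + 1, so 1234^1523 ≡ 2003·359·1482·1073·1211·75·2133·1234 ≡ 2169 (mod 2207)
365·2169 = 791685 ≡ 1579 (mod 2207)
1579 ≡ 1579 (mod 2207), so the signature is genuine.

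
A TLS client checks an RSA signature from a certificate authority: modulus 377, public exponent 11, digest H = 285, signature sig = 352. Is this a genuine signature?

sig^2 ≡ 352^2 = 123904 ≡ 248
sig^4 ≡ 248^2 = 61504 ≡ 53
sig^8 ≡ 53^2 = 2809 ≡ 170
11 = 8 + 2 + 1, so sig^11 ≡ 170·248·352 ≡ 92 (mod 377)
92 ≠ 285, so verification fails.

forged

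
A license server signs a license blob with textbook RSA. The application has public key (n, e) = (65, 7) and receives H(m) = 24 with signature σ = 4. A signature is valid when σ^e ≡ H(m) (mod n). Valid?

no

σ^2 ≡ 4^2 = 16
σ^4 ≡ 16^2 = 256 ≡ 61
7 = 4 + 2 + 1, so σ^7 ≡ 61·16·4 ≡ 4 (mod 65)
4 ≠ 24, so verification fails.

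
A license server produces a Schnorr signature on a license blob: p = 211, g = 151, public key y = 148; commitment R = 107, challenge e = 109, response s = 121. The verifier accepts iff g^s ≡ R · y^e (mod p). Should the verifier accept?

g^s mod p:
151^2 = 22801 ≡ 13
151^4 ≡ 13^2 = 169
151^8 ≡ 169^2 = 28561 ≡ 76
151^16 ≡ 76^2 = 5776 ≡ 79
151^32 ≡ 79^2 = 6241 ≡ 122
151^64 ≡ 122^2 = 14884 ≡ 114
121 = 64 + 32 + 16 + 8 + 1, so 151^121 ≡ 114·122·79·76·151 ≡ 79 (mod 211)
R · y^e mod p:
148^2 = 21904 ≡ 171
148^4 ≡ 171^2 = 29241 ≡ 123
148^8 ≡ 123^2 = 15129 ≡ 148
148^16 ≡ 148^2 = 21904 ≡ 171
148^32 ≡ 171^2 = 29241 ≡ 123
148^64 ≡ 123^2 = 15129 ≡ 148
109 = 64 + 32 + 8 + 4 + 1, so 148^109 ≡ 148·123·148·123·148 ≡ 123 (mod 211)
107·123 = 13161 ≡ 79 (mod 211)
79 ≡ 79 (mod 211); signature holds.

accept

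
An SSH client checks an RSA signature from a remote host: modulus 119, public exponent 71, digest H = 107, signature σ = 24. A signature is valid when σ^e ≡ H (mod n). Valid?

Squares mod 119: σ^1≡24, σ^2≡100, σ^4≡4, σ^8≡16, σ^16≡18, σ^32≡86, σ^64≡18
71 = 64 + 4 + 2 + 1, so σ^71 ≡ 18·4·100·24 ≡ 12 (mod 119)
The recovered value 12 does not match the digest 107.

no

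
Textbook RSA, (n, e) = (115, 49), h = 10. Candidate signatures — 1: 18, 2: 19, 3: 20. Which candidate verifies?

3

Candidate 1: Squares mod 115: 18^1≡18, 18^2≡94, 18^4≡96, 18^8≡16, 18^16≡26, 18^32≡101; 49 = 32 + 16 + 1, so 18^49 ≡ 101·26·18 ≡ 3 (mod 115)
Candidate 2: Squares mod 115: 19^1≡19, 19^2≡16, 19^4≡26, 19^8≡101, 19^16≡81, 19^32≡6; 49 = 32 + 16 + 1, so 19^49 ≡ 6·81·19 ≡ 34 (mod 115)
Candidate 3: Squares mod 115: 20^1≡20, 20^2≡55, 20^4≡35, 20^8≡75, 20^16≡105, 20^32≡100; 49 = 32 + 16 + 1, so 20^49 ≡ 100·105·20 ≡ 10 (mod 115)
  → matches h = 10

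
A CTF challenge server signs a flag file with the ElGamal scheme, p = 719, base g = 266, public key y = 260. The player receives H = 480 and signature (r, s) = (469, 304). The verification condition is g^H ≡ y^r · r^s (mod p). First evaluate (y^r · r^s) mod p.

302

260^2 = 67600 ≡ 14
260^4 ≡ 14^2 = 196
260^8 ≡ 196^2 = 38416 ≡ 309
260^16 ≡ 309^2 = 95481 ≡ 573
260^32 ≡ 573^2 = 328329 ≡ 465
260^64 ≡ 465^2 = 216225 ≡ 525
260^128 ≡ 525^2 = 275625 ≡ 248
260^256 ≡ 248^2 = 61504 ≡ 389
469 = 256 + 128 + 64 + 16 + 4 + 1, so 260^469 ≡ 389·248·525·573·196·260 ≡ 104 (mod 719)
469^2 = 219961 ≡ 666
469^4 ≡ 666^2 = 443556 ≡ 652
469^8 ≡ 652^2 = 425104 ≡ 175
469^16 ≡ 175^2 = 30625 ≡ 427
469^32 ≡ 427^2 = 182329 ≡ 422
469^64 ≡ 422^2 = 178084 ≡ 491
469^128 ≡ 491^2 = 241081 ≡ 216
469^256 ≡ 216^2 = 46656 ≡ 640
304 = 256 + 32 + 16, so 469^304 ≡ 640·422·427 ≡ 155 (mod 719)
y^r · r^s ≡ 104·155 = 16120 ≡ 302 (mod 719)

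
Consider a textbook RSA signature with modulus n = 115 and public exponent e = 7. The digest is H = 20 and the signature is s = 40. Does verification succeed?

passes

Squares mod 115: s^1≡40, s^2≡105, s^4≡100
7 = 4 + 2 + 1, so s^7 ≡ 100·105·40 ≡ 20 (mod 115)
20 = H, so the signature checks out.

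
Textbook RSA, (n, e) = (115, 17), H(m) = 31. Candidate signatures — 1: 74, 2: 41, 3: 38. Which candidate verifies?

2

Candidate 1: Squares mod 115: 74^1≡74, 74^2≡71, 74^4≡96, 74^8≡16, 74^16≡26; 17 = 16 + 1, so 74^17 ≡ 26·74 ≡ 84 (mod 115)
Candidate 2: Squares mod 115: 41^1≡41, 41^2≡71, 41^4≡96, 41^8≡16, 41^16≡26; 17 = 16 + 1, so 41^17 ≡ 26·41 ≡ 31 (mod 115)
  → matches H(m) = 31
Candidate 3: Squares mod 115: 38^1≡38, 38^2≡64, 38^4≡71, 38^8≡96, 38^16≡16; 17 = 16 + 1, so 38^17 ≡ 16·38 ≡ 33 (mod 115)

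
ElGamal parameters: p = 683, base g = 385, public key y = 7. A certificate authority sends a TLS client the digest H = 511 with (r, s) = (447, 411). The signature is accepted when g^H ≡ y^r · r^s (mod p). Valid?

no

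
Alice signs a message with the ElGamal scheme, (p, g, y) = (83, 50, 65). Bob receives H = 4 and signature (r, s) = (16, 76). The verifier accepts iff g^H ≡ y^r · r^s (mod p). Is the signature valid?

Left side g^H mod p:
50^2 = 2500 ≡ 10
50^4 ≡ 10^2 = 100 ≡ 17
Right side y^r · r^s mod p:
65^2 = 4225 ≡ 75
65^4 ≡ 75^2 = 5625 ≡ 64
65^8 ≡ 64^2 = 4096 ≡ 29
65^16 ≡ 29^2 = 841 ≡ 11
16^2 = 256 ≡ 7
16^4 ≡ 7^2 = 49
16^8 ≡ 49^2 = 2401 ≡ 77
16^16 ≡ 77^2 = 5929 ≡ 36
16^32 ≡ 36^2 = 1296 ≡ 51
16^64 ≡ 51^2 = 2601 ≡ 28
76 = 64 + 8 + 4, so 16^76 ≡ 28·77·49 ≡ 68 (mod 83)
11·68 = 748 ≡ 1 (mod 83)
17 ≠ 1, so verification fails.

invalid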